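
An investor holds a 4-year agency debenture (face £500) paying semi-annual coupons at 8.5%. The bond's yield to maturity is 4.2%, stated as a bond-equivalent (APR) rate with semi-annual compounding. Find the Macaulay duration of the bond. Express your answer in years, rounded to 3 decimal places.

3.516 years

Periodic yield y = 0.021. Discount each cash flow and weight by its period:
  t   CF        PV=CF/(1+0.021)^t    t·PV
  1        21.25        20.8129        20.8129
  2        21.25        20.3848        40.7697
  3        21.25        19.9656        59.8967
  4        21.25        19.5549        78.2197
  5        21.25        19.1527        95.7635
  6        21.25        18.7588       112.5527
  7        21.25        18.3729       128.6106
  8       521.25       441.4079     3,531.2634
  Σ                    578.4106     4,067.8892
Price P = Σ PV = 578.4106.
Macaulay duration = Σ(t·PV) / P = 4,067.8892 / 578.4106 = 7.03287 half-year periods.
In years: 7.03287 / 2 = 3.51644 years.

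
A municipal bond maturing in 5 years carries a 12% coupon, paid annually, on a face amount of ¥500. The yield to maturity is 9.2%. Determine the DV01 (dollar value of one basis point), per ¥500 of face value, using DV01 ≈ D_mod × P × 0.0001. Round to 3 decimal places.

Periodic yield y = 0.092.
  t   CF        PV=CF/(1+0.092)^t    t·PV
  1        60.00        54.9451        54.9451
  2        60.00        50.3160       100.6320
  3        60.00        46.0769       138.2307
  4        60.00        42.1950       168.7799
  5       560.00       360.6408     1,803.2039
  Σ                    554.1737     2,265.7915
P = 554.1737; D_Mac = 4.08859 yrs; D_mod = 3.74413 yrs.
DV01 ≈ 3.74413 × 554.1737 × 0.0001 = 0.207490.

¥0.207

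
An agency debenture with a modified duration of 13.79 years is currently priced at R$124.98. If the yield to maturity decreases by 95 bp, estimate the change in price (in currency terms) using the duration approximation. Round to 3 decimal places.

Duration approximation: ΔP/P ≈ -D_mod · Δy = -13.79 × (-0.0095) = +0.131005.
ΔP ≈ 124.98 × (+0.131005) = +16.3730049.

+R$16.373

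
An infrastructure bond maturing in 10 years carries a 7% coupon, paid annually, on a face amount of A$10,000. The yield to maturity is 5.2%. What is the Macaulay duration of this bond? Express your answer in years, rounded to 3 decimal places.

Periodic yield y = 0.052. Discount each cash flow and weight by its year:
  t   CF        PV=CF/(1+0.052)^t    t·PV
  1       700.00       665.3992       665.3992
  2       700.00       632.5088     1,265.0176
  3       700.00       601.2441     1,803.7323
  4       700.00       571.5248     2,286.0992
  5       700.00       543.2745     2,716.3726
  6       700.00       516.4207     3,098.5239
  7       700.00       490.8942     3,436.2591
  8       700.00       466.6294     3,733.0354
  9       700.00       443.5641     3,992.0768
  10   10,700.00     6,445.0513    64,450.5131
  Σ                 11,376.5111    87,447.0293
Price P = Σ PV = 11,376.5111.
Macaulay duration = Σ(t·PV) / P = 87,447.0293 / 11,376.5111 = 7.68663 years.

7.687 years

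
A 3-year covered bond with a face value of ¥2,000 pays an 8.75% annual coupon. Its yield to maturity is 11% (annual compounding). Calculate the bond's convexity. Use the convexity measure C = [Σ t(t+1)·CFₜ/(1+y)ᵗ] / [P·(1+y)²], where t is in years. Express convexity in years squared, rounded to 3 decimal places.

With y = 0.11:
  t   CF        PV=CF/(1+0.11)^t    t·PV        t(t+1)·PV
  1       175.00       157.6577       157.6577         315.3153
  2       175.00       142.0339       284.0679         852.2036
  3     2,175.00     1,590.3413     4,771.0238      19,084.0951
  Σ                  1,890.0328     5,212.7493      20,251.6139
P = 1,890.0328.
Convexity = Σ t(t+1)·PV / [P·(1+y)²] = 20,251.6139 / (1,890.0328 × 1.232100) = 8.69650.

8.696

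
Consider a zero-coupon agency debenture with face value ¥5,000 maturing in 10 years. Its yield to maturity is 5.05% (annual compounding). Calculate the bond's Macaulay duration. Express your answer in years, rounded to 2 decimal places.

A zero-coupon bond has a single cash flow at maturity, so its Macaulay duration equals its maturity: 10 years.

10.00 years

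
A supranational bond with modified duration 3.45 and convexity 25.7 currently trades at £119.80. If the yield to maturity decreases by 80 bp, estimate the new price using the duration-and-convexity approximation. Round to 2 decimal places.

£123.21

Duration effect: -D_mod·Δy = -3.45 × (-0.008) = +0.027600
Convexity effect: ½·C·(Δy)² = 0.5 × 25.7 × (-0.008)² = +0.0008224
ΔP/P ≈ +0.027600 + 0.0008224 = +0.0284224
New price ≈ 119.80 × (1 + 0.0284224) = 123.20500352.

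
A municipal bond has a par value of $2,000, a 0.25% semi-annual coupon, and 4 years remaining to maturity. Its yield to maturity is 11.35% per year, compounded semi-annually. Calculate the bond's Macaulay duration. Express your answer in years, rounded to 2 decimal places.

Periodic yield y = 0.05675. Discount each cash flow and weight by its period:
  t   CF        PV=CF/(1+0.05675)^t    t·PV
  1         2.50         2.3657         2.3657
  2         2.50         2.2387         4.4774
  3         2.50         2.1185         6.3554
  4         2.50         2.0047         8.0188
  5         2.50         1.8970         9.4852
  6         2.50         1.7952        10.7710
  7         2.50         1.6988        11.8914
  8     2,002.50     1,287.6400    10,301.1203
  Σ                  1,301.7587    10,354.4854
Price P = Σ PV = 1,301.7587.
Macaulay duration = Σ(t·PV) / P = 10,354.4854 / 1,301.7587 = 7.95423 half-year periods.
In years: 7.95423 / 2 = 3.97711 years.

3.98 years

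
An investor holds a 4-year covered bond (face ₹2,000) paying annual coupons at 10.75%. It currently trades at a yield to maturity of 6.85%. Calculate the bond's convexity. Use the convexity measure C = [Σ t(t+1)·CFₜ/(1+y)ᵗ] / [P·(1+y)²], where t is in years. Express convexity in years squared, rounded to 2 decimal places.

With y = 0.0685:
  t   CF        PV=CF/(1+0.0685)^t    t·PV        t(t+1)·PV
  1       215.00       201.2167       201.2167         402.4333
  2       215.00       188.3169       376.6339       1,129.9017
  3       215.00       176.2442       528.7327       2,114.9306
  4     2,215.00     1,699.3218     6,797.2871      33,986.4357
  Σ                  2,265.0996     7,903.8703      37,633.7013
P = 2,265.0996.
Convexity = Σ t(t+1)·PV / [P·(1+y)²] = 37,633.7013 / (2,265.0996 × 1.141692) = 14.55260.

14.55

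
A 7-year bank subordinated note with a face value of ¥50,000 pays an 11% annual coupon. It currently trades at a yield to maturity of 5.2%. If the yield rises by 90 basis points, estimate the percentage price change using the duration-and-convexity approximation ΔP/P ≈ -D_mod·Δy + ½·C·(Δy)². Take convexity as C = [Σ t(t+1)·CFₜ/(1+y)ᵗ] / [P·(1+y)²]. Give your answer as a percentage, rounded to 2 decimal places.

With y = 0.052:
  t   CF        PV=CF/(1+0.052)^t    t·PV        t(t+1)·PV
  1     5,500.00     5,228.1369     5,228.1369      10,456.2738
  2     5,500.00     4,969.7119     9,939.4237      29,818.2712
  3     5,500.00     4,724.0607    14,172.1821      56,688.7285
  4     5,500.00     4,490.5520    17,962.2080      89,811.0401
  5     5,500.00     4,268.5856    21,342.9278     128,057.5667
  6     5,500.00     4,057.5908    24,345.5450     170,418.8149
  7    55,500.00    38,920.8937   272,446.2562   2,179,570.0494
  Σ                 66,659.5316   365,436.6797   2,664,820.7445
P = 66,659.5316; D_Mac = 5.48214 yrs; D_mod = 5.21116 yrs; C = 36.12221.
Duration effect: -5.21116 × (+0.009) = -0.046900
Convexity effect: 0.5 × 36.12221 × (0.009)² = +0.0014629
ΔP/P ≈ -0.046900 + 0.0014629 = -0.045437 = -4.5437%.

-4.54%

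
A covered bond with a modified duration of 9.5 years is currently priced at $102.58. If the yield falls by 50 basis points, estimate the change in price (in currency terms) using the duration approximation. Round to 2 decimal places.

+$4.87

Duration approximation: ΔP/P ≈ -D_mod · Δy = -9.5 × (-0.005) = +0.047500.
ΔP ≈ 102.58 × (+0.047500) = +4.87255.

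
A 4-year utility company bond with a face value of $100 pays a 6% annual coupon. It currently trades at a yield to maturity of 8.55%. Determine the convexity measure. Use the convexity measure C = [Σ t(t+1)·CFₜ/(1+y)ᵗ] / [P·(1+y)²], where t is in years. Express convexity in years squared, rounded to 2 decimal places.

15.04

With y = 0.0855:
  t   CF        PV=CF/(1+0.0855)^t    t·PV        t(t+1)·PV
  1         6.00         5.5274         5.5274          11.0548
  2         6.00         5.0920        10.1841          30.5522
  3         6.00         4.6910        14.0729          56.2915
  4       106.00        76.3460       305.3842       1,526.9209
  Σ                     91.6565       335.1686       1,624.8195
P = 91.6565.
Convexity = Σ t(t+1)·PV / [P·(1+y)²] = 1,624.8195 / (91.6565 × 1.178310) = 15.04466.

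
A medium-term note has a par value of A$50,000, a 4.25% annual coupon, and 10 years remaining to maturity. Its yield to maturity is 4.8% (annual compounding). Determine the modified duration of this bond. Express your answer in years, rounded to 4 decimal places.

Periodic yield y = 0.048. First find Macaulay duration:
  t   CF        PV=CF/(1+0.048)^t    t·PV
  1     2,125.00     2,027.6718     2,027.6718
  2     2,125.00     1,934.8013     3,869.6026
  3     2,125.00     1,846.1844     5,538.5533
  4     2,125.00     1,761.6264     7,046.5055
  5     2,125.00     1,680.9412     8,404.7060
  6     2,125.00     1,603.9515     9,623.7091
  7     2,125.00     1,530.4881    10,713.4167
  8     2,125.00     1,460.3894    11,683.1152
  9     2,125.00     1,393.5013    12,541.5121
  10   52,125.00    32,616.1910   326,161.9099
  Σ                 47,855.7464   397,610.7021
P = 47,855.7464; Macaulay duration = 397,610.7021 / 47,855.7464 = 8.30853 years.
Modified duration = D_Mac / (1 + y) = 8.30853 / 1.048 = 7.92798 years.

7.9280 years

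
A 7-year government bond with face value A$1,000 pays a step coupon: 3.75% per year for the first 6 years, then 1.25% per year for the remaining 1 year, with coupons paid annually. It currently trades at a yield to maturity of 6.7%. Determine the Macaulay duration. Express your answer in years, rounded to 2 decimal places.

Periodic yield y = 0.067. Discount each cash flow and weight by its year:
  t   CF        PV=CF/(1+0.067)^t    t·PV
  1        37.50        35.1453        35.1453
  2        37.50        32.9384        65.8768
  3        37.50        30.8701        92.6103
  4        37.50        28.9317       115.7267
  5        37.50        27.1150       135.5749
  6        37.50        25.4123       152.4741
  7     1,012.50       643.0490     4,501.3433
  Σ                    823.4618     5,098.7513
Price P = Σ PV = 823.4618.
Macaulay duration = Σ(t·PV) / P = 5,098.7513 / 823.4618 = 6.19185 years.

6.19 years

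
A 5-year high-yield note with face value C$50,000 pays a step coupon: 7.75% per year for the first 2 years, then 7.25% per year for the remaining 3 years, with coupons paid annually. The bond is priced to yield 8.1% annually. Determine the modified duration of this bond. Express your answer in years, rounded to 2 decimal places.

4.01 years

Periodic yield y = 0.081. First find Macaulay duration:
  t   CF        PV=CF/(1+0.081)^t    t·PV
  1     3,875.00     3,584.6438     3,584.6438
  2     3,875.00     3,316.0443     6,632.0885
  3     3,625.00     2,869.6632     8,608.9896
  4     3,625.00     2,654.6376    10,618.5502
  5    53,625.00    36,327.7780   181,638.8902
  Σ                 48,752.7669   211,083.1624
P = 48,752.7669; Macaulay duration = 211,083.1624 / 48,752.7669 = 4.32967 years.
Modified duration = D_Mac / (1 + y) = 4.32967 / 1.081 = 4.00524 years.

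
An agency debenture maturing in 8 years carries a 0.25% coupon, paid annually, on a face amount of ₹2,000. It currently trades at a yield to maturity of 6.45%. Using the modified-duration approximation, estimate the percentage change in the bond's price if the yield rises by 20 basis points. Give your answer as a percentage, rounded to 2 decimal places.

-1.49%

Periodic yield y = 0.0645. Modified duration first:
  t   CF        PV=CF/(1+0.0645)^t    t·PV
  1         5.00         4.6970         4.6970
  2         5.00         4.4124         8.8249
  3         5.00         4.1451        12.4352
  4         5.00         3.8939        15.5757
  5         5.00         3.6580        18.2899
  6         5.00         3.4363        20.6180
  7         5.00         3.2281        22.5969
  8     2,005.00     1,216.0433     9,728.3467
  Σ                  1,243.5143     9,831.3843
P = 1,243.5143; D_Mac = 7.90613 yrs; D_mod = 7.90613/(1+0.0645) = 7.42708 yrs.
ΔP/P ≈ -D_mod · Δy = -7.42708 × (+0.002) = -0.014854 = -1.4854%.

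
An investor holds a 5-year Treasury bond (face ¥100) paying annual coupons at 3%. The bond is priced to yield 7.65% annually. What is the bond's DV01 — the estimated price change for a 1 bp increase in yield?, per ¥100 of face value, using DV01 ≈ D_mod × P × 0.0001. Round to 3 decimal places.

Periodic yield y = 0.0765.
  t   CF        PV=CF/(1+0.0765)^t    t·PV
  1         3.00         2.7868         2.7868
  2         3.00         2.5888         5.1775
  3         3.00         2.4048         7.2144
  4         3.00         2.2339         8.9356
  5       103.00        71.2471       356.2354
  Σ                     81.2614       380.3498
P = 81.2614; D_Mac = 4.68057 yrs; D_mod = 4.34795 yrs.
DV01 ≈ 4.34795 × 81.2614 × 0.0001 = 0.035332.

¥0.035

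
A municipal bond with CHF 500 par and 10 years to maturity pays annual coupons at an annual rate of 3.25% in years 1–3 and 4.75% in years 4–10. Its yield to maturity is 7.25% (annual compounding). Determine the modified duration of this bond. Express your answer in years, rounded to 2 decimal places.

Periodic yield y = 0.0725. First find Macaulay duration:
  t   CF        PV=CF/(1+0.0725)^t    t·PV
  1        16.25        15.1515        15.1515
  2        16.25        14.1273        28.2546
  3        16.25        13.1723        39.5169
  4        23.75        17.9504        71.8016
  5        23.75        16.7370        83.6849
  6        23.75        15.6056        93.6335
  7        23.75        14.5507       101.8546
  8        23.75        13.5670       108.5363
  9        23.75        12.6499       113.8493
  10      523.75       260.1064     2,601.0639
  Σ                    393.6181     3,257.3472
P = 393.6181; Macaulay duration = 3,257.3472 / 393.6181 = 8.27540 years.
Modified duration = D_Mac / (1 + y) = 8.27540 / 1.0725 = 7.71599 years.

7.72 years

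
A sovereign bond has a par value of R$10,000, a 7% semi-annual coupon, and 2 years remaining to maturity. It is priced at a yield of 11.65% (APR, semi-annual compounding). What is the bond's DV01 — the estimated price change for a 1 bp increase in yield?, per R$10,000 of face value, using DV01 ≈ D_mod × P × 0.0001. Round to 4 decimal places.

Periodic yield y = 0.05825.
  t   CF        PV=CF/(1+0.05825)^t    t·PV
  1       350.00       330.7347       330.7347
  2       350.00       312.5298       625.0597
  3       350.00       295.3270       885.9811
  4    10,350.00     8,252.5325    33,010.1298
  Σ                  9,191.1240    34,851.9053
P = 9,191.1240; D_Mac = 3.79191 half-year periods = 1.89595 yrs; D_mod = 1.79159 yrs.
DV01 ≈ 1.79159 × 9,191.1240 × 0.0001 = 1.646676.

R$1.6467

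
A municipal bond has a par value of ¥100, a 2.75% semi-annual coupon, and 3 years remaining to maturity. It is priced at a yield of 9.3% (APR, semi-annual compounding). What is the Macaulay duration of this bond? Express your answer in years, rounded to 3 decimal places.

2.888 years

Periodic yield y = 0.0465. Discount each cash flow and weight by its period:
  t   CF        PV=CF/(1+0.0465)^t    t·PV
  1        1.375         1.3139         1.3139
  2        1.375         1.2555         2.5110
  3        1.375         1.1997         3.5992
  4        1.375         1.1464         4.5857
  5        1.375         1.0955         5.4774
  6      101.375        77.1783       463.0701
  Σ                     83.1894       480.5574
Price P = Σ PV = 83.1894.
Macaulay duration = Σ(t·PV) / P = 480.5574 / 83.1894 = 5.77666 half-year periods.
In years: 5.77666 / 2 = 2.88833 years.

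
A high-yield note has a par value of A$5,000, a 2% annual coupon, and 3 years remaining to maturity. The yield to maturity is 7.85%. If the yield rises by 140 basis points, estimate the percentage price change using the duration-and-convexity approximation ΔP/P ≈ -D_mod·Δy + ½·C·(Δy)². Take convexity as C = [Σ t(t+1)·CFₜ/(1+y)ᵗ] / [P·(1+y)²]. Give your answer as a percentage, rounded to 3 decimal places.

With y = 0.0785:
  t   CF        PV=CF/(1+0.0785)^t    t·PV        t(t+1)·PV
  1       100.00        92.7214        92.7214         185.4427
  2       100.00        85.9725       171.9451         515.8352
  3     5,100.00     4,065.4603    12,196.3810      48,785.5240
  Σ                  4,244.1542    12,461.0474      49,486.8019
P = 4,244.1542; D_Mac = 2.93605 yrs; D_mod = 2.72235 yrs; C = 10.02439.
Duration effect: -2.72235 × (+0.014) = -0.038113
Convexity effect: 0.5 × 10.02439 × (0.014)² = +0.0009824
ΔP/P ≈ -0.038113 + 0.0009824 = -0.037130 = -3.7130%.

-3.713%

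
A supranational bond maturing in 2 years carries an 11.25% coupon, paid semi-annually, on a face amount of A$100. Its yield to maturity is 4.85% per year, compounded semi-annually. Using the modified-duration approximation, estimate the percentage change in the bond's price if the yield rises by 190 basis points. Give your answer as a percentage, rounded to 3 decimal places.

-3.442%

Periodic yield y = 0.02425. Modified duration first:
  t   CF        PV=CF/(1+0.02425)^t    t·PV
  1        5.625         5.4918         5.4918
  2        5.625         5.3618        10.7236
  3        5.625         5.2349        15.7046
  4      105.625        95.9716       383.8865
  Σ                    112.0601       415.8065
P = 112.0601; D_Mac = 3.71057 half-year periods = 1.85528 yrs; D_mod = 1.85528/(1+0.02425) = 1.81136 yrs.
ΔP/P ≈ -D_mod · Δy = -1.81136 × (+0.019) = -0.034416 = -3.4416%.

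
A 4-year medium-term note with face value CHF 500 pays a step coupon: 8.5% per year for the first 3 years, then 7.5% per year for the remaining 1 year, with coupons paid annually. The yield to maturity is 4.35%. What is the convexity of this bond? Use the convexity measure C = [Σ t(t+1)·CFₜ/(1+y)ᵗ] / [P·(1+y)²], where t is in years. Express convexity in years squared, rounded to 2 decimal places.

15.83

With y = 0.0435:
  t   CF        PV=CF/(1+0.0435)^t    t·PV        t(t+1)·PV
  1        42.50        40.7283        40.7283          81.4566
  2        42.50        39.0305        78.0610         234.1830
  3        42.50        37.4034       112.2103         448.8413
  4       537.50       453.3239     1,813.2958       9,066.4788
  Σ                    570.4862     2,044.2954       9,830.9597
P = 570.4862.
Convexity = Σ t(t+1)·PV / [P·(1+y)²] = 9,830.9597 / (570.4862 × 1.088892) = 15.82581.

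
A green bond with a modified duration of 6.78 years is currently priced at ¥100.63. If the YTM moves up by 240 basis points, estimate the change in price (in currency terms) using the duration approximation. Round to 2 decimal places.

Duration approximation: ΔP/P ≈ -D_mod · Δy = -6.78 × (+0.024) = -0.162720.
ΔP ≈ 100.63 × (-0.162720) = -16.3745136.

-¥16.37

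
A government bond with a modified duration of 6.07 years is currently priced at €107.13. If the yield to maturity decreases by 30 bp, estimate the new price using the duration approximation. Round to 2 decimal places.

Duration approximation: ΔP/P ≈ -D_mod · Δy = -6.07 × (-0.003) = +0.018210.
New price ≈ 107.13 × (1 + 0.018210) = 109.0808373.

€109.08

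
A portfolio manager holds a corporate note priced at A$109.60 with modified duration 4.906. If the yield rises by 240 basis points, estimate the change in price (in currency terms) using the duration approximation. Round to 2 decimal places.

Duration approximation: ΔP/P ≈ -D_mod · Δy = -4.906 × (+0.024) = -0.117744.
ΔP ≈ 109.60 × (-0.117744) = -12.9047424.

-A$12.90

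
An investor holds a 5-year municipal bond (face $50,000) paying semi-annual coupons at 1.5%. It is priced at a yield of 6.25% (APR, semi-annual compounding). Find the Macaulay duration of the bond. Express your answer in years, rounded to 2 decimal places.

4.81 years

Periodic yield y = 0.03125. Discount each cash flow and weight by its period:
  t   CF        PV=CF/(1+0.03125)^t    t·PV
  1       375.00       363.6364       363.6364
  2       375.00       352.6171       705.2342
  3       375.00       341.9317     1,025.7951
  4       375.00       331.5701     1,326.2806
  5       375.00       321.5226     1,607.6128
  6       375.00       311.7795     1,870.6768
  7       375.00       302.3316     2,116.3212
  8       375.00       293.1700     2,345.3603
  9       375.00       284.2861     2,558.5748
  10   50,375.00    37,031.8530   370,318.5298
  Σ                 39,934.6980   384,238.0219
Price P = Σ PV = 39,934.6980.
Macaulay duration = Σ(t·PV) / P = 384,238.0219 / 39,934.6980 = 9.62166 half-year periods.
In years: 9.62166 / 2 = 4.81083 years.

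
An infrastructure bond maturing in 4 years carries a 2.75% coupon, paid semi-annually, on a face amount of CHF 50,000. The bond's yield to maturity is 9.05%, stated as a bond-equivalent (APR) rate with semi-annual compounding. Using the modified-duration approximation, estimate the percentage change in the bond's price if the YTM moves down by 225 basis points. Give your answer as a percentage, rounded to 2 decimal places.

Periodic yield y = 0.04525. Modified duration first:
  t   CF        PV=CF/(1+0.04525)^t    t·PV
  1       687.50       657.7374       657.7374
  2       687.50       629.2632     1,258.5264
  3       687.50       602.0217     1,806.0652
  4       687.50       575.9596     2,303.8383
  5       687.50       551.0257     2,755.1283
  6       687.50       527.1712     3,163.0270
  7       687.50       504.3494     3,530.4455
  8    50,687.50    35,574.5538   284,596.4305
  Σ                 39,622.0819   300,071.1986
P = 39,622.0819; D_Mac = 7.57333 half-year periods = 3.78667 yrs; D_mod = 3.78667/(1+0.04525) = 3.62274 yrs.
ΔP/P ≈ -D_mod · Δy = -3.62274 × (-0.0225) = +0.081512 = +8.1512%.

+8.15%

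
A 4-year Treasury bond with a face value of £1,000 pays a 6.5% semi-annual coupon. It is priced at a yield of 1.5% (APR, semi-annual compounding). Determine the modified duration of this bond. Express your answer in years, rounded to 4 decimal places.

Periodic yield y = 0.0075. First find Macaulay duration:
  t   CF        PV=CF/(1+0.0075)^t    t·PV
  1        32.50        32.2581        32.2581
  2        32.50        32.0179        64.0359
  3        32.50        31.7796        95.3387
  4        32.50        31.5430       126.1720
  5        32.50        31.3082       156.5410
  6        32.50        31.0751       186.4508
  7        32.50        30.8438       215.9066
  8     1,032.50       972.5896     7,780.7168
  Σ                  1,193.4153     8,657.4200
P = 1,193.4153; Macaulay duration = 8,657.4200 / 1,193.4153 = 7.25432 half-year periods = 3.62716 years.
Modified duration = D_Mac / (1 + y) = 3.62716 / 1.0075 = 3.60016 years.

3.6002 years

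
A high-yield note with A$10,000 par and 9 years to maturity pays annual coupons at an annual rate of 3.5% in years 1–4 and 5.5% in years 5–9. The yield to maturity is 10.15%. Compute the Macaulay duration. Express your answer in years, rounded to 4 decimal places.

7.4469 years

Periodic yield y = 0.1015. Discount each cash flow and weight by its year:
  t   CF        PV=CF/(1+0.1015)^t    t·PV
  1       350.00       317.7485       317.7485
  2       350.00       288.4689       576.9379
  3       350.00       261.8874       785.6621
  4       350.00       237.7552       951.0208
  5       550.00       339.1878     1,695.9388
  6       550.00       307.9326     1,847.5956
  7       550.00       279.5575     1,956.9026
  8       550.00       253.7971     2,030.3769
  9    10,550.00     4,419.6914    39,777.2226
  Σ                  6,706.0264    49,939.4059
Price P = Σ PV = 6,706.0264.
Macaulay duration = Σ(t·PV) / P = 49,939.4059 / 6,706.0264 = 7.44694 years.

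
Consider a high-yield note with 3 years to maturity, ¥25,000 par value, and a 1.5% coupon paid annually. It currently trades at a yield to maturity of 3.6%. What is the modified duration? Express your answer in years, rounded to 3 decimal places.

Periodic yield y = 0.036. First find Macaulay duration:
  t   CF        PV=CF/(1+0.036)^t    t·PV
  1       375.00       361.9691       361.9691
  2       375.00       349.3910       698.7821
  3    25,375.00    22,820.5856    68,461.7568
  Σ                 23,531.9457    69,522.5080
P = 23,531.9457; Macaulay duration = 69,522.5080 / 23,531.9457 = 2.95439 years.
Modified duration = D_Mac / (1 + y) = 2.95439 / 1.036 = 2.85173 years.

2.852 years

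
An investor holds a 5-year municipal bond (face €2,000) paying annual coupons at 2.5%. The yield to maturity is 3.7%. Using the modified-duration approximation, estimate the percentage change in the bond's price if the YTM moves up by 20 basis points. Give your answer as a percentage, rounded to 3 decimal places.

Periodic yield y = 0.037. Modified duration first:
  t   CF        PV=CF/(1+0.037)^t    t·PV
  1        50.00        48.2160        48.2160
  2        50.00        46.4957        92.9913
  3        50.00        44.8367       134.5101
  4        50.00        43.2369       172.9478
  5     2,050.00     1,709.4645     8,547.3224
  Σ                  1,892.2498     8,995.9876
P = 1,892.2498; D_Mac = 4.75412 yrs; D_mod = 4.75412/(1+0.037) = 4.58450 yrs.
ΔP/P ≈ -D_mod · Δy = -4.58450 × (+0.002) = -0.009169 = -0.9169%.

-0.917%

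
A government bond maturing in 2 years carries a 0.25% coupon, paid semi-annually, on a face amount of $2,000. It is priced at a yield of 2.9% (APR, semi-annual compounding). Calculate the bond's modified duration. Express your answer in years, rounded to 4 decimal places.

1.9676 years

Periodic yield y = 0.0145. First find Macaulay duration:
  t   CF        PV=CF/(1+0.0145)^t    t·PV
  1         2.50         2.4643         2.4643
  2         2.50         2.4290         4.8581
  3         2.50         2.3943         7.1830
  4     2,002.50     1,890.4462     7,561.7847
  Σ                  1,897.7338     7,576.2901
P = 1,897.7338; Macaulay duration = 7,576.2901 / 1,897.7338 = 3.99228 half-year periods = 1.99614 years.
Modified duration = D_Mac / (1 + y) = 1.99614 / 1.0145 = 1.96761 years.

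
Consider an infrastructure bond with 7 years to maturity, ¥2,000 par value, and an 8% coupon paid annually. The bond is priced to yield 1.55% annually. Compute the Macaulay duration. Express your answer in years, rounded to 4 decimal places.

5.8679 years

Periodic yield y = 0.0155. Discount each cash flow and weight by its year:
  t   CF        PV=CF/(1+0.0155)^t    t·PV
  1       160.00       157.5579       157.5579
  2       160.00       155.1530       310.3060
  3       160.00       152.7848       458.3545
  4       160.00       150.4528       601.8112
  5       160.00       148.1564       740.7819
  6       160.00       145.8950       875.3700
  7     2,160.00     1,939.5200    13,576.6398
  Σ                  2,849.5198    16,720.8212
Price P = Σ PV = 2,849.5198.
Macaulay duration = Σ(t·PV) / P = 16,720.8212 / 2,849.5198 = 5.86794 years.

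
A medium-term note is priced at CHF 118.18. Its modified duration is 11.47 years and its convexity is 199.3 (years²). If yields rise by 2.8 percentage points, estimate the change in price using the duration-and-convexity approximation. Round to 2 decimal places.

-CHF 28.72

Duration effect: -D_mod·Δy = -11.47 × (+0.028) = -0.321160
Convexity effect: ½·C·(Δy)² = 0.5 × 199.3 × (0.028)² = +0.0781256
ΔP/P ≈ -0.321160 + 0.0781256 = -0.2430344
ΔP ≈ 118.18 × (-0.2430344) = -28.721805392.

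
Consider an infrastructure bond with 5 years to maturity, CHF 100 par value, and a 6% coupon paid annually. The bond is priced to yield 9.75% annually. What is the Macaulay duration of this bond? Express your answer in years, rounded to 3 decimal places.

4.416 years

Periodic yield y = 0.0975. Discount each cash flow and weight by its year:
  t   CF        PV=CF/(1+0.0975)^t    t·PV
  1         6.00         5.4670         5.4670
  2         6.00         4.9813         9.9626
  3         6.00         4.5388        13.6163
  4         6.00         4.1355        16.5422
  5       106.00        66.5707       332.8536
  Σ                     85.6933       378.4416
Price P = Σ PV = 85.6933.
Macaulay duration = Σ(t·PV) / P = 378.4416 / 85.6933 = 4.41623 years.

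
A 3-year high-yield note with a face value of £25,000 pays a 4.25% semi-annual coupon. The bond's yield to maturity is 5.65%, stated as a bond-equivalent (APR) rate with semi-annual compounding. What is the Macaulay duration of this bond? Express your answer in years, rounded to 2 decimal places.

Periodic yield y = 0.02825. Discount each cash flow and weight by its period:
  t   CF        PV=CF/(1+0.02825)^t    t·PV
  1       531.25       516.6545       516.6545
  2       531.25       502.4600     1,004.9200
  3       531.25       488.6555     1,465.9665
  4       531.25       475.2302     1,900.9210
  5       531.25       462.1738     2,310.8692
  6    25,531.25    21,601.2941   129,607.7644
  Σ                 24,046.4682   136,807.0955
Price P = Σ PV = 24,046.4682.
Macaulay duration = Σ(t·PV) / P = 136,807.0955 / 24,046.4682 = 5.68928 half-year periods.
In years: 5.68928 / 2 = 2.84464 years.

2.84 years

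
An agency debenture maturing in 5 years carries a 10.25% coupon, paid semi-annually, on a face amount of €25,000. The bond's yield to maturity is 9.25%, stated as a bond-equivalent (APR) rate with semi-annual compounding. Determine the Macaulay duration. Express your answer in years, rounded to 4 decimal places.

Periodic yield y = 0.04625. Discount each cash flow and weight by its period:
  t   CF        PV=CF/(1+0.04625)^t    t·PV
  1     1,281.25     1,224.6117     1,224.6117
  2     1,281.25     1,170.4771     2,340.9543
  3     1,281.25     1,118.7356     3,356.2069
  4     1,281.25     1,069.2814     4,277.1254
  5     1,281.25     1,022.0132     5,110.0662
  6     1,281.25       976.8346     5,861.0078
  7     1,281.25       933.6532     6,535.5723
  8     1,281.25       892.3806     7,139.0446
  9     1,281.25       852.9325     7,676.3921
  10   26,281.25    16,722.1189   167,221.1891
  Σ                 25,983.0388   210,742.1705
Price P = Σ PV = 25,983.0388.
Macaulay duration = Σ(t·PV) / P = 210,742.1705 / 25,983.0388 = 8.11076 half-year periods.
In years: 8.11076 / 2 = 4.05538 years.

4.0554 years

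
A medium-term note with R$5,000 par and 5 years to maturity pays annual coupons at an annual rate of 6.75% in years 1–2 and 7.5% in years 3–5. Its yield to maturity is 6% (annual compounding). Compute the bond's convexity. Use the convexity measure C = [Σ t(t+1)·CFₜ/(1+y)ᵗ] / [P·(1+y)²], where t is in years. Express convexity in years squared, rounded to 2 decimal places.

22.50

With y = 0.06:
  t   CF        PV=CF/(1+0.06)^t    t·PV        t(t+1)·PV
  1       337.50       318.3962       318.3962         636.7925
  2       337.50       300.3738       600.7476       1,802.2428
  3       375.00       314.8572       944.5717       3,778.2868
  4       375.00       297.0351     1,188.1405       5,940.7025
  5     5,375.00     4,016.5127    20,082.5634     120,495.3804
  Σ                  5,247.1751    23,134.4194     132,653.4049
P = 5,247.1751.
Convexity = Σ t(t+1)·PV / [P·(1+y)²] = 132,653.4049 / (5,247.1751 × 1.123600) = 22.49993.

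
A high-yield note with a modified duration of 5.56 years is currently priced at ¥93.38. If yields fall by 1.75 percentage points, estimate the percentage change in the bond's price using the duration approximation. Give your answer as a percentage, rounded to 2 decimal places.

Duration approximation: ΔP/P ≈ -D_mod · Δy = -5.56 × (-0.0175) = +0.097300.
As a percentage: +9.7300%.

+9.73%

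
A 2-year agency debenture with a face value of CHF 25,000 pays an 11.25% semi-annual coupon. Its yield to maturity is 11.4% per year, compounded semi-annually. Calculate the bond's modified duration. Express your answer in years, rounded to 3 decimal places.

Periodic yield y = 0.057. First find Macaulay duration:
  t   CF        PV=CF/(1+0.057)^t    t·PV
  1     1,406.25     1,330.4163     1,330.4163
  2     1,406.25     1,258.6720     2,517.3439
  3     1,406.25     1,190.7966     3,572.3897
  4    26,406.25    21,154.6956    84,618.7826
  Σ                 24,934.5805    92,038.9325
P = 24,934.5805; Macaulay duration = 92,038.9325 / 24,934.5805 = 3.69122 half-year periods = 1.84561 years.
Modified duration = D_Mac / (1 + y) = 1.84561 / 1.057 = 1.74608 years.

1.746 years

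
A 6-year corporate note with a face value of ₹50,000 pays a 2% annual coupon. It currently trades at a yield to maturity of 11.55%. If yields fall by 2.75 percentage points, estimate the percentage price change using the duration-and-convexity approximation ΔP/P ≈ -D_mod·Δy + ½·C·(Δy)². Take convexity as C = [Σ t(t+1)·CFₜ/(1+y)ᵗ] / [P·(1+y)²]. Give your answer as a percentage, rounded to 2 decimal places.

+15.00%

With y = 0.1155:
  t   CF        PV=CF/(1+0.1155)^t    t·PV        t(t+1)·PV
  1     1,000.00       896.4590       896.4590       1,792.9180
  2     1,000.00       803.6387     1,607.2774       4,821.8323
  3     1,000.00       720.4291     2,161.2874       8,645.1498
  4     1,000.00       645.8352     2,583.3407      12,916.7037
  5     1,000.00       578.9648     2,894.8238      17,368.9427
  6    51,000.00    26,469.9261   158,819.5564   1,111,736.8951
  Σ                 30,115.2529   168,962.7448   1,157,282.4415
P = 30,115.2529; D_Mac = 5.61054 yrs; D_mod = 5.02962 yrs; C = 30.88259.
Duration effect: -5.02962 × (-0.0275) = +0.138314
Convexity effect: 0.5 × 30.88259 × (-0.0275)² = +0.0116775
ΔP/P ≈ +0.138314 + 0.0116775 = +0.149992 = +14.9992%.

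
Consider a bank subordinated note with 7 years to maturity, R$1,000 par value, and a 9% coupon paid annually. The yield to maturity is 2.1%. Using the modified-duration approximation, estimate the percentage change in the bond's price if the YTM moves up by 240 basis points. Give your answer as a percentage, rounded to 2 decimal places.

Periodic yield y = 0.021. Modified duration first:
  t   CF        PV=CF/(1+0.021)^t    t·PV
  1        90.00        88.1489        88.1489
  2        90.00        86.3358       172.6716
  3        90.00        84.5601       253.6802
  4        90.00        82.8208       331.2833
  5        90.00        81.1174       405.5868
  6        90.00        79.4489       476.6936
  7     1,090.00       942.4239     6,596.9675
  Σ                  1,444.8558     8,325.0318
P = 1,444.8558; D_Mac = 5.76184 yrs; D_mod = 5.76184/(1+0.021) = 5.64333 yrs.
ΔP/P ≈ -D_mod · Δy = -5.64333 × (+0.024) = -0.135440 = -13.5440%.

-13.54%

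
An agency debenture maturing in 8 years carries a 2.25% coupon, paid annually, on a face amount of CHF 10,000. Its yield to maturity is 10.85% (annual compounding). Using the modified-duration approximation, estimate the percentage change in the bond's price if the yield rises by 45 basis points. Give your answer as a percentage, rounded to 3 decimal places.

-2.904%

Periodic yield y = 0.1085. Modified duration first:
  t   CF        PV=CF/(1+0.1085)^t    t·PV
  1       225.00       202.9770       202.9770
  2       225.00       183.1096       366.2192
  3       225.00       165.1868       495.5605
  4       225.00       149.0183       596.0734
  5       225.00       134.4324       672.1621
  6       225.00       121.2742       727.6451
  7       225.00       109.4039       765.8270
  8    10,225.00     4,485.1579    35,881.2632
  Σ                  5,550.5601    39,707.7275
P = 5,550.5601; D_Mac = 7.15382 yrs; D_mod = 7.15382/(1+0.1085) = 6.45361 yrs.
ΔP/P ≈ -D_mod · Δy = -6.45361 × (+0.0045) = -0.029041 = -2.9041%.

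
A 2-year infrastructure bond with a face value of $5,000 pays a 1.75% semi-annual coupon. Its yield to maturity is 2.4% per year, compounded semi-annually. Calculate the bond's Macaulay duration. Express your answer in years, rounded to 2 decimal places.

1.97 years

Periodic yield y = 0.012. Discount each cash flow and weight by its period:
  t   CF        PV=CF/(1+0.012)^t    t·PV
  1        43.75        43.2312        43.2312
  2        43.75        42.7186        85.4372
  3        43.75        42.2121       126.6362
  4     5,043.75     4,808.7423    19,234.9691
  Σ                  4,936.9042    19,490.2737
Price P = Σ PV = 4,936.9042.
Macaulay duration = Σ(t·PV) / P = 19,490.2737 / 4,936.9042 = 3.94787 half-year periods.
In years: 3.94787 / 2 = 1.97394 years.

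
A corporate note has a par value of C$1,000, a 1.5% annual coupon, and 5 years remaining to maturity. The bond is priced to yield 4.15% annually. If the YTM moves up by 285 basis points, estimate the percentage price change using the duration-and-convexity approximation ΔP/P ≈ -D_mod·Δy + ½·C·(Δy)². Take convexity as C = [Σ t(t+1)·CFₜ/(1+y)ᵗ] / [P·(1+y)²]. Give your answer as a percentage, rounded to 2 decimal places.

With y = 0.0415:
  t   CF        PV=CF/(1+0.0415)^t    t·PV        t(t+1)·PV
  1        15.00        14.4023        14.4023          28.8046
  2        15.00        13.8284        27.6568          82.9705
  3        15.00        13.2774        39.8322         159.3289
  4        15.00        12.7484        50.9934         254.9671
  5     1,015.00       828.2657     4,141.3284      24,847.9707
  Σ                    882.5222     4,274.2133      25,374.0419
P = 882.5222; D_Mac = 4.84318 yrs; D_mod = 4.65020 yrs; C = 26.50608.
Duration effect: -4.65020 × (+0.0285) = -0.132531
Convexity effect: 0.5 × 26.50608 × (0.0285)² = +0.0107648
ΔP/P ≈ -0.132531 + 0.0107648 = -0.121766 = -12.1766%.

-12.18%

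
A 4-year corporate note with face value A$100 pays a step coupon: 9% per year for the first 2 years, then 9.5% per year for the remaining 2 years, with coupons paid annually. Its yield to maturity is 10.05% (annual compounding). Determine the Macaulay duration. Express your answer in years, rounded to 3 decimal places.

Periodic yield y = 0.1005. Discount each cash flow and weight by its year:
  t   CF        PV=CF/(1+0.1005)^t    t·PV
  1         9.00         8.1781         8.1781
  2         9.00         7.4313        14.8625
  3         9.50         7.1278        21.3833
  4       109.50        74.6541       298.6166
  Σ                     97.3913       343.0405
Price P = Σ PV = 97.3913.
Macaulay duration = Σ(t·PV) / P = 343.0405 / 97.3913 = 3.52229 years.

3.522 years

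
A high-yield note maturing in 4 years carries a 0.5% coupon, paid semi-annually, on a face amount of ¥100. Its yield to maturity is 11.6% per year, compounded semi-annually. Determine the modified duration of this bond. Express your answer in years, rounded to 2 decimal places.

3.74 years

Periodic yield y = 0.058. First find Macaulay duration:
  t   CF        PV=CF/(1+0.058)^t    t·PV
  1         0.25         0.2363         0.2363
  2         0.25         0.2233         0.4467
  3         0.25         0.2111         0.6333
  4         0.25         0.1995         0.7981
  5         0.25         0.1886         0.9429
  6         0.25         0.1782         1.0695
  7         0.25         0.1685         1.1793
  8       100.25        63.8556       510.8449
  Σ                     65.2612       516.1510
P = 65.2612; Macaulay duration = 516.1510 / 65.2612 = 7.90901 half-year periods = 3.95450 years.
Modified duration = D_Mac / (1 + y) = 3.95450 / 1.058 = 3.73772 years.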